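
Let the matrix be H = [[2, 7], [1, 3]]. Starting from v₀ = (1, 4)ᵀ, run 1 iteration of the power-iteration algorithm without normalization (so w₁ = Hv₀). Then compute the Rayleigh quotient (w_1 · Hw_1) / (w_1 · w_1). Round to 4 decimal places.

5.0767

w1 = Hv₀ = (30, 13)
Hw1 = (151, 69)
w1·Hw1 = 30·151 + 13·69 = 5427; w1·w1 = 30·30 + 13·13 = 1069
λ ≈ 5427/1069 = 5.0767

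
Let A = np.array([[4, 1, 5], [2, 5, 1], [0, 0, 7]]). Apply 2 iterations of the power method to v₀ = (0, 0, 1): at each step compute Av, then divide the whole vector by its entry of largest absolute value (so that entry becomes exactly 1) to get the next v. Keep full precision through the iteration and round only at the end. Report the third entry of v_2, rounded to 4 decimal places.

0.8750

Av0 = (5.00000, 1.00000, 7.00000); divide by 7.00000 → v1 = (0.71429, 0.14286, 1.00000)
Av1 = (8.00000, 3.14286, 7.00000); divide by 8.00000 → v2 = (1.00000, 0.39286, 0.87500)
Requested entry of v2: 49/56 = 0.8750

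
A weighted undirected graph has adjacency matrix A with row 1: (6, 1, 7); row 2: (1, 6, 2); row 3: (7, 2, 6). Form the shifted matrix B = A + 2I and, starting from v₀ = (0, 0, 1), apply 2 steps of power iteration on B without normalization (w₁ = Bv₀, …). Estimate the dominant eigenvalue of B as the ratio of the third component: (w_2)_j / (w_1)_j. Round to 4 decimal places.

B = A + 2I has rows (8, 1, 7); (1, 8, 2); (7, 2, 8)
w1 = Bv₀ = (8·0 + 1·0 + 7·1; 1·0 + 8·0 + 2·1; 7·0 + 2·0 + 8·1) = (7, 2, 8)
w2 = Bw1 = (8·7 + 1·2 + 7·8; 1·7 + 8·2 + 2·8; 7·7 + 2·2 + 8·8) = (114, 39, 117)
Ratio: 117/8 = 14.6250

μ ≈ 14.6250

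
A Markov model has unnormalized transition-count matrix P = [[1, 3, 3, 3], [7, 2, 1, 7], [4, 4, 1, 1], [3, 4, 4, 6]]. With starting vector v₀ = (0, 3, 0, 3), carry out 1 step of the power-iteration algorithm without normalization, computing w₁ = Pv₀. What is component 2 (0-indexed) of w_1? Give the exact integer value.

w1 = Pv₀ = (1·0 + 3·3 + 3·0 + 3·3; 7·0 + 2·3 + 1·0 + 7·3; 4·0 + 4·3 + 1·0 + 1·3; 3·0 + 4·3 + 4·0 + 6·3) = (18, 27, 15, 30)
The requested component of w1 is 15.

15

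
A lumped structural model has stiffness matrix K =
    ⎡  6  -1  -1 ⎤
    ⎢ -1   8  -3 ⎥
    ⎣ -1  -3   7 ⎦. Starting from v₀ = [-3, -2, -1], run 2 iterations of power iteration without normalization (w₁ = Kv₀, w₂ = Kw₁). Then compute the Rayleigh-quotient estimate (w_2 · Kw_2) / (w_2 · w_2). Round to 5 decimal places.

λ ≈ 8.40909

w1 = Kv₀ = (6·(-3) + (-1)·(-2) + (-1)·(-1); (-1)·(-3) + 8·(-2) + (-3)·(-1); (-1)·(-3) + (-3)·(-2) + 7·(-1)) = (-15, -10, 2)
w2 = Kw1 = (6·(-15) + (-1)·(-10) + (-1)·2; (-1)·(-15) + 8·(-10) + (-3)·2; (-1)·(-15) + (-3)·(-10) + 7·2) = (-82, -71, 59)
Kw2 = (-480, -663, 708)
w2·Kw2 = (-82)·(-480) + (-71)·(-663) + 59·708 = 128205; w2·w2 = (-82)·(-82) + (-71)·(-71) + 59·59 = 15246
λ ≈ 128205/15246 = 8.40909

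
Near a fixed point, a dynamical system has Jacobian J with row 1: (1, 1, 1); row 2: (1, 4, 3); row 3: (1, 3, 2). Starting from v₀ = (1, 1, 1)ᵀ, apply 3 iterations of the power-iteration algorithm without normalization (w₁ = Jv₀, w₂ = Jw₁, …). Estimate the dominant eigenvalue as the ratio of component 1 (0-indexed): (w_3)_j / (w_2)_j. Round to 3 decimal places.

λ ≈ 6.528

w1 = Jv₀ = (1·1 + 1·1 + 1·1; 1·1 + 4·1 + 3·1; 1·1 + 3·1 + 2·1) = (3, 8, 6)
w2 = Jw1 = (1·3 + 1·8 + 1·6; 1·3 + 4·8 + 3·6; 1·3 + 3·8 + 2·6) = (17, 53, 39)
w3 = Jw2 = (109, 346, 254)
Ratio at component: 346 / 53 = 6.528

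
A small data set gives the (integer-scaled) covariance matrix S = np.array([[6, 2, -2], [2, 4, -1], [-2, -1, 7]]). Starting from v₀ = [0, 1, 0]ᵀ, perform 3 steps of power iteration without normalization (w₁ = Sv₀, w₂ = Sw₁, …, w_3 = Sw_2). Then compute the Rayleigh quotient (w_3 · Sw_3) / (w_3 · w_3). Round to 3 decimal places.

w1 = Sv₀ = (6·0 + 2·1 + (-2)·0; 2·0 + 4·1 + (-1)·0; (-2)·0 + (-1)·1 + 7·0) = (2, 4, -1)
w2 = Sw1 = (6·2 + 2·4 + (-2)·(-1); 2·2 + 4·4 + (-1)·(-1); (-2)·2 + (-1)·4 + 7·(-1)) = (22, 21, -15)
w3 = Sw2 = (204, 143, -170)
Sw3 = (1850, 1150, -1741)
w3·Sw3 = 204·1850 + 143·1150 + (-170)·(-1741) = 837820; w3·w3 = 204·204 + 143·143 + (-170)·(-170) = 90965
λ ≈ 837820/90965 = 9.210

λ ≈ 9.210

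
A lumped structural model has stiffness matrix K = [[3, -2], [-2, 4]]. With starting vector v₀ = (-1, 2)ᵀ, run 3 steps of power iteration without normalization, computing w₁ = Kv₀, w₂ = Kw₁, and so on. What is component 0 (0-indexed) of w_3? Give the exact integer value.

w1 = Kv₀ = (-7, 10)
w2 = Kw1 = (-41, 54)
w3 = Kw2 = (-231, 298)
The requested component of w3 is -231.

-231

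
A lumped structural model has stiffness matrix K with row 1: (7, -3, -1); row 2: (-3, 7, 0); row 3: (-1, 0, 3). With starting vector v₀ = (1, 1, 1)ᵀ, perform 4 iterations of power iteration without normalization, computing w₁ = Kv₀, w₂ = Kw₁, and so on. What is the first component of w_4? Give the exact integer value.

-415

w1 = Kv₀ = (7·1 + (-3)·1 + (-1)·1; (-3)·1 + 7·1 + 0·1; (-1)·1 + 0·1 + 3·1) = (3, 4, 2)
w2 = Kw1 = (7·3 + (-3)·4 + (-1)·2; (-3)·3 + 7·4 + 0·2; (-1)·3 + 0·4 + 3·2) = (7, 19, 3)
w3 = Kw2 = (-11, 112, 2)
w4 = Kw3 = (-415, 817, 17)
The requested component of w4 is -415.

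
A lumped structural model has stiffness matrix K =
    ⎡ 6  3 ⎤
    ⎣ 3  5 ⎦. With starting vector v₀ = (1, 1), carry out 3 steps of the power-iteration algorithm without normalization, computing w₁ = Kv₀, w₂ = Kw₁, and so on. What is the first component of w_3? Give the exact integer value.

669

w1 = Kv₀ = (6·1 + 3·1; 3·1 + 5·1) = (9, 8)
w2 = Kw1 = (6·9 + 3·8; 3·9 + 5·8) = (78, 67)
w3 = Kw2 = (669, 569)
The requested component of w3 is 669.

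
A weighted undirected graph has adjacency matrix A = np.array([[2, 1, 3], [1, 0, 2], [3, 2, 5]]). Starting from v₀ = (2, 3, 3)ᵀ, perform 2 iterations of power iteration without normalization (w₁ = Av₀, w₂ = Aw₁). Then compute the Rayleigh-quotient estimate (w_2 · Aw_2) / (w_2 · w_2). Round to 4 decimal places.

λ ≈ 7.5145

w1 = Av₀ = (16, 8, 27)
w2 = Aw1 = (121, 70, 199)
Aw2 = (909, 519, 1498)
w2·Aw2 = 121·909 + 70·519 + 199·1498 = 444421; w2·w2 = 121·121 + 70·70 + 199·199 = 59142
λ ≈ 444421/59142 = 7.5145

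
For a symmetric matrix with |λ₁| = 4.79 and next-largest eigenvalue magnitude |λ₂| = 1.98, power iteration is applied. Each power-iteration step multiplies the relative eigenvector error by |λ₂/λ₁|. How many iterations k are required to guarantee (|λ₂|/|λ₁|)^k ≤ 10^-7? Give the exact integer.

|λ₂/λ₁| = 1.98/4.79 = 0.41336
Need k ≥ ln(10^-7) / ln(0.41336) = -16.1181 / -0.8834 ≈ 18.245
Smallest integer k satisfying the bound: 19

19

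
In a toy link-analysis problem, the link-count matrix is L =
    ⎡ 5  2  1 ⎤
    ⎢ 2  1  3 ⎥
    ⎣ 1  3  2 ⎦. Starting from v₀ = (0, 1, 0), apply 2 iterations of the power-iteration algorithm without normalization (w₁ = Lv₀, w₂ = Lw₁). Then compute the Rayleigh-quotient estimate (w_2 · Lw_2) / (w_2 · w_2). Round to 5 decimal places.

w1 = Lv₀ = (5·0 + 2·1 + 1·0; 2·0 + 1·1 + 3·0; 1·0 + 3·1 + 2·0) = (2, 1, 3)
w2 = Lw1 = (5·2 + 2·1 + 1·3; 2·2 + 1·1 + 3·3; 1·2 + 3·1 + 2·3) = (15, 14, 11)
Lw2 = (114, 77, 79)
w2·Lw2 = 15·114 + 14·77 + 11·79 = 3657; w2·w2 = 15·15 + 14·14 + 11·11 = 542
λ ≈ 3657/542 = 6.74723

λ ≈ 6.74723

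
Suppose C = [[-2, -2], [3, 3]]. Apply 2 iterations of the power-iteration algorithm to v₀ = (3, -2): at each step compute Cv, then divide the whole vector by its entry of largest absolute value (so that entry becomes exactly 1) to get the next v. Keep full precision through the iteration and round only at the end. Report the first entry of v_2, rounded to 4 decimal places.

Cv0 = (-2.00000, 3.00000); divide by 3.00000 → v1 = (-0.66667, 1.00000)
Cv1 = (-0.66667, 1.00000); divide by 1.00000 → v2 = (-0.66667, 1.00000)
Requested entry of v2: -2/3 = -0.6667

-0.6667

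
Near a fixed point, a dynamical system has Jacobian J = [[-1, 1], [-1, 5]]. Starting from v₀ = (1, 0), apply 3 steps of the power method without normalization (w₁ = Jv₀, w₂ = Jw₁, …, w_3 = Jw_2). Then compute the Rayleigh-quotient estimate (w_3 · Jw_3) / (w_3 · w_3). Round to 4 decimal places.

w1 = Jv₀ = (-1, -1)
w2 = Jw1 = (0, -4)
w3 = Jw2 = (-4, -20)
Jw3 = (-16, -96)
w3·Jw3 = (-4)·(-16) + (-20)·(-96) = 1984; w3·w3 = (-4)·(-4) + (-20)·(-20) = 416
λ ≈ 1984/416 = 4.7692

4.7692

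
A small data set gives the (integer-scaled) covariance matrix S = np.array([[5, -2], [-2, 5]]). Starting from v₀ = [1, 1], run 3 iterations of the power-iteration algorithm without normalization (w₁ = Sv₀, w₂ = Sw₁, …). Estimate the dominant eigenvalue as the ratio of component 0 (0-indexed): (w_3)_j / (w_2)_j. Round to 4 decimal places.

w1 = Sv₀ = (3, 3)
w2 = Sw1 = (9, 9)
w3 = Sw2 = (27, 27)
Ratio at component: 27 / 9 = 3.0000

3.0000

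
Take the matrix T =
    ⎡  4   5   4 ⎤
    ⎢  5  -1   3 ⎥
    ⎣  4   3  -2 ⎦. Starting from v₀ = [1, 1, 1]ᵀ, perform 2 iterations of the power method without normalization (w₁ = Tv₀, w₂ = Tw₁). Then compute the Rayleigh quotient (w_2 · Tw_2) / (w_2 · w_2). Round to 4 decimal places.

w1 = Tv₀ = (4·1 + 5·1 + 4·1; 5·1 + (-1)·1 + 3·1; 4·1 + 3·1 + (-2)·1) = (13, 7, 5)
w2 = Tw1 = (4·13 + 5·7 + 4·5; 5·13 + (-1)·7 + 3·5; 4·13 + 3·7 + (-2)·5) = (107, 73, 63)
Tw2 = (1045, 651, 521)
w2·Tw2 = 107·1045 + 73·651 + 63·521 = 192161; w2·w2 = 107·107 + 73·73 + 63·63 = 20747
λ ≈ 192161/20747 = 9.2621

λ ≈ 9.2621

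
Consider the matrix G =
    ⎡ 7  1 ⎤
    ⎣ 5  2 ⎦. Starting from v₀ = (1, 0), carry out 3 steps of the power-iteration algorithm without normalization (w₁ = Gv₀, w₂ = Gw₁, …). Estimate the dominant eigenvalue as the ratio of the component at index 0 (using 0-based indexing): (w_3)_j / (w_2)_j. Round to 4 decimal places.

7.8333

w1 = Gv₀ = (7·1 + 1·0; 5·1 + 2·0) = (7, 5)
w2 = Gw1 = (7·7 + 1·5; 5·7 + 2·5) = (54, 45)
w3 = Gw2 = (423, 360)
Ratio at component: 423 / 54 = 7.8333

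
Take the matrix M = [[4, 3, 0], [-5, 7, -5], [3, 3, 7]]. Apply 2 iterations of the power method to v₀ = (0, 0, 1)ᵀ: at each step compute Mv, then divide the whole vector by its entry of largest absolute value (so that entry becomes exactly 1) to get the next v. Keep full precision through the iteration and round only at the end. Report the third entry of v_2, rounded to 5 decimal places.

-0.48571

Mv0 = (0.000000, -5.000000, 7.000000); divide by 7.000000 → v1 = (0.000000, -0.714286, 1.000000)
Mv1 = (-2.142857, -10.000000, 4.857143); divide by -10.000000 → v2 = (0.214286, 1.000000, -0.485714)
Requested entry of v2: 34/-70 = -0.48571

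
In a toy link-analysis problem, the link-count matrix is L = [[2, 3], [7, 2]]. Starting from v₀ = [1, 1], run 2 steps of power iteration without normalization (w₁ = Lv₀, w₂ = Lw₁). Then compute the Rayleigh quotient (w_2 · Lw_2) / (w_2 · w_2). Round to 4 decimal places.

w1 = Lv₀ = (2·1 + 3·1; 7·1 + 2·1) = (5, 9)
w2 = Lw1 = (2·5 + 3·9; 7·5 + 2·9) = (37, 53)
Lw2 = (233, 365)
w2·Lw2 = 37·233 + 53·365 = 27966; w2·w2 = 37·37 + 53·53 = 4178
λ ≈ 27966/4178 = 6.6936

λ ≈ 6.6936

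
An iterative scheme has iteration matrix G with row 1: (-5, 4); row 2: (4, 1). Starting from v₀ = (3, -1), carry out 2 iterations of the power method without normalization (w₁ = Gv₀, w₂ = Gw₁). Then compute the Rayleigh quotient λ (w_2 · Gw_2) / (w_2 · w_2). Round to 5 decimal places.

λ ≈ -6.99312

w1 = Gv₀ = (-19, 11)
w2 = Gw1 = (139, -65)
Gw2 = (-955, 491)
w2·Gw2 = 139·(-955) + (-65)·491 = -164660; w2·w2 = 139·139 + (-65)·(-65) = 23546
λ ≈ -164660/23546 = -6.99312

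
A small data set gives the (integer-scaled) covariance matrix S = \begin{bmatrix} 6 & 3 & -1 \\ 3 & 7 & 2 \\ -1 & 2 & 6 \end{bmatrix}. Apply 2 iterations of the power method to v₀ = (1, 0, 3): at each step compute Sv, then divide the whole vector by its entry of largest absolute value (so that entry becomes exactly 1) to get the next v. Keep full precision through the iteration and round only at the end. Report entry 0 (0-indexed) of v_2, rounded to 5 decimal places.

Sv0 = (3.000000, 9.000000, 17.000000); divide by 17.000000 → v1 = (0.176471, 0.529412, 1.000000)
Sv1 = (1.647059, 6.235294, 6.882353); divide by 6.882353 → v2 = (0.239316, 0.905983, 1.000000)
Requested entry of v2: 28/117 = 0.23932

0.23932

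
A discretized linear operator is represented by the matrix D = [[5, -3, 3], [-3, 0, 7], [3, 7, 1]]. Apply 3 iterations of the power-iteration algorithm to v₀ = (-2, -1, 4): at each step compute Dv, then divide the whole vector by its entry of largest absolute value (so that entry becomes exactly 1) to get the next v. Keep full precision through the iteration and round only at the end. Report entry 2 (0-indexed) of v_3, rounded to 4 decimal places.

Dv0 = (5.00000, 34.00000, -9.00000); divide by 34.00000 → v1 = (0.14706, 1.00000, -0.26471)
Dv1 = (-3.05882, -2.29412, 7.17647); divide by 7.17647 → v2 = (-0.42623, -0.31967, 1.00000)
Dv2 = (1.82787, 8.27869, -2.51639); divide by 8.27869 → v3 = (0.22079, 1.00000, -0.30396)
Requested entry of v3: -614/2020 = -0.3040

-0.3040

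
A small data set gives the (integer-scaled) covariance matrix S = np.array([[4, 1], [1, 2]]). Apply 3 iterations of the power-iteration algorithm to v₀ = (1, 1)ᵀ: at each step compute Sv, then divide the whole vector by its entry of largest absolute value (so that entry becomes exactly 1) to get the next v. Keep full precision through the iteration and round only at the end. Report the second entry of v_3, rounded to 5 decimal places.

0.43689

Sv0 = (5.000000, 3.000000); divide by 5.000000 → v1 = (1.000000, 0.600000)
Sv1 = (4.600000, 2.200000); divide by 4.600000 → v2 = (1.000000, 0.478261)
Sv2 = (4.478261, 1.956522); divide by 4.478261 → v3 = (1.000000, 0.436893)
Requested entry of v3: 45/103 = 0.43689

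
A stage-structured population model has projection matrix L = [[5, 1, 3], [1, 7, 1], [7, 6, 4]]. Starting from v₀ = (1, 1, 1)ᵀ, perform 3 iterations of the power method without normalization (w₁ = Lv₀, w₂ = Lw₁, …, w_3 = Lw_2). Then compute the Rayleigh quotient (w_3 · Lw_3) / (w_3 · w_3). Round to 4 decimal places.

10.7872

w1 = Lv₀ = (9, 9, 17)
w2 = Lw1 = (105, 89, 185)
w3 = Lw2 = (1169, 913, 2009)
Lw3 = (12785, 9569, 21697)
w3·Lw3 = 1169·12785 + 913·9569 + 2009·21697 = 67271435; w3·w3 = 1169·1169 + 913·913 + 2009·2009 = 6236211
λ ≈ 67271435/6236211 = 10.7872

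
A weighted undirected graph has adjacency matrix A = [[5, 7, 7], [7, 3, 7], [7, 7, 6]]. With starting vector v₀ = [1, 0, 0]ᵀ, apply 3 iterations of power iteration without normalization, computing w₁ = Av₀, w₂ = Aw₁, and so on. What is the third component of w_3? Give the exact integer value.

2352

w1 = Av₀ = (5·1 + 7·0 + 7·0; 7·1 + 3·0 + 7·0; 7·1 + 7·0 + 6·0) = (5, 7, 7)
w2 = Aw1 = (5·5 + 7·7 + 7·7; 7·5 + 3·7 + 7·7; 7·5 + 7·7 + 6·7) = (123, 105, 126)
w3 = Aw2 = (2232, 2058, 2352)
The requested component of w3 is 2352.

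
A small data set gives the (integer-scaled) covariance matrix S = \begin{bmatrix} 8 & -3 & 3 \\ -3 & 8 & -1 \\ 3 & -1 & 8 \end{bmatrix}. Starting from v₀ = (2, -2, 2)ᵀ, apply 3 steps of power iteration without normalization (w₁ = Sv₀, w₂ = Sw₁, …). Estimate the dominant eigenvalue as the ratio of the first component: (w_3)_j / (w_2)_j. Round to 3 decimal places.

w1 = Sv₀ = (28, -24, 24)
w2 = Sw1 = (368, -300, 300)
w3 = Sw2 = (4744, -3804, 3804)
Ratio at component: 4744 / 368 = 12.891

12.891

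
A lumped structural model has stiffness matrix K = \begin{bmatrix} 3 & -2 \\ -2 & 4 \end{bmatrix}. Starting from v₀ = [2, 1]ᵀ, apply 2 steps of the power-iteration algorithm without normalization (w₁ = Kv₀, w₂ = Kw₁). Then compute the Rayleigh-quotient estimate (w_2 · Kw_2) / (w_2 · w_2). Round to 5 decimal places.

w1 = Kv₀ = (4, 0)
w2 = Kw1 = (12, -8)
Kw2 = (52, -56)
w2·Kw2 = 12·52 + (-8)·(-56) = 1072; w2·w2 = 12·12 + (-8)·(-8) = 208
λ ≈ 1072/208 = 5.15385

λ ≈ 5.15385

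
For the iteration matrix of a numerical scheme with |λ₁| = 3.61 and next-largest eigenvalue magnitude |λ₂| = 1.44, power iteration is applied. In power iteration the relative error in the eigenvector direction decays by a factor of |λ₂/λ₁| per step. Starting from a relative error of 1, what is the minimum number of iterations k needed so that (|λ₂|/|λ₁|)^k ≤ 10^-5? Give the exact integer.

13

|λ₂/λ₁| = 1.44/3.61 = 0.39889
Need k ≥ ln(10^-5) / ln(0.39889) = -11.5129 / -0.9191 ≈ 12.527
Smallest integer k satisfying the bound: 13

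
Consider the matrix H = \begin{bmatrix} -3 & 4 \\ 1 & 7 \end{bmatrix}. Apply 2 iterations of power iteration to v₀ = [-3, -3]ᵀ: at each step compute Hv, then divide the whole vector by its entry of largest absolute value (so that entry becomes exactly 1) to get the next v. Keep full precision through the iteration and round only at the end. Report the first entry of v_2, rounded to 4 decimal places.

Hv0 = (-3.00000, -24.00000); divide by -24.00000 → v1 = (0.12500, 1.00000)
Hv1 = (3.62500, 7.12500); divide by 7.12500 → v2 = (0.50877, 1.00000)
Requested entry of v2: -87/-171 = 0.5088

0.5088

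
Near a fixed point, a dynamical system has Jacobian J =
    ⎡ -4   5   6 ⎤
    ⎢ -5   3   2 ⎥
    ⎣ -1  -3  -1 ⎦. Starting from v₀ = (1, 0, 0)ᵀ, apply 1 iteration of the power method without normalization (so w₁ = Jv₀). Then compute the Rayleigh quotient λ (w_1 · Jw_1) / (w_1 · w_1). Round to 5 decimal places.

λ ≈ 0.59524

w1 = Jv₀ = ((-4)·1 + 5·0 + 6·0; (-5)·1 + 3·0 + 2·0; (-1)·1 + (-3)·0 + (-1)·0) = (-4, -5, -1)
Jw1 = (-15, 3, 20)
w1·Jw1 = (-4)·(-15) + (-5)·3 + (-1)·20 = 25; w1·w1 = (-4)·(-4) + (-5)·(-5) + (-1)·(-1) = 42
λ ≈ 25/42 = 0.59524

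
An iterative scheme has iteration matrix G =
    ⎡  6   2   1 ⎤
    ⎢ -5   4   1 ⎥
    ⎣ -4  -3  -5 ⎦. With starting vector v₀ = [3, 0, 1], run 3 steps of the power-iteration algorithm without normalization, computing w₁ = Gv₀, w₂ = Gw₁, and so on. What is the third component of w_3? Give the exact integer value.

w1 = Gv₀ = (6·3 + 2·0 + 1·1; (-5)·3 + 4·0 + 1·1; (-4)·3 + (-3)·0 + (-5)·1) = (19, -14, -17)
w2 = Gw1 = (6·19 + 2·(-14) + 1·(-17); (-5)·19 + 4·(-14) + 1·(-17); (-4)·19 + (-3)·(-14) + (-5)·(-17)) = (69, -168, 51)
w3 = Gw2 = (129, -966, -27)
The requested component of w3 is -27.

-27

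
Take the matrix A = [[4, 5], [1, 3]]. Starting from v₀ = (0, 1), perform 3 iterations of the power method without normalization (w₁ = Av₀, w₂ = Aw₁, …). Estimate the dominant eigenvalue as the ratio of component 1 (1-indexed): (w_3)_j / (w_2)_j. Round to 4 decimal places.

6.0000

w1 = Av₀ = (5, 3)
w2 = Aw1 = (35, 14)
w3 = Aw2 = (210, 77)
Ratio at component: 210 / 35 = 6.0000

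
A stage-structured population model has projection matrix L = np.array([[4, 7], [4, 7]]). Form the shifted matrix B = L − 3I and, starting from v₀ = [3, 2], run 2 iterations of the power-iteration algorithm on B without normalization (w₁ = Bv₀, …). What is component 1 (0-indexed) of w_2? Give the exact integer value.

148

B = L − 3I has rows (1, 7); (4, 4)
w1 = Bv₀ = (1·3 + 7·2; 4·3 + 4·2) = (17, 20)
w2 = Bw1 = (1·17 + 7·20; 4·17 + 4·20) = (157, 148)
Requested component of w2: 148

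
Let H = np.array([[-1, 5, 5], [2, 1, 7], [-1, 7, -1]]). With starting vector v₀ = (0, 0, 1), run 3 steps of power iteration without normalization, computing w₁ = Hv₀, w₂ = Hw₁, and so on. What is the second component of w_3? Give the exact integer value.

375

w1 = Hv₀ = (5, 7, -1)
w2 = Hw1 = (25, 10, 45)
w3 = Hw2 = (250, 375, 0)
The requested component of w3 is 375.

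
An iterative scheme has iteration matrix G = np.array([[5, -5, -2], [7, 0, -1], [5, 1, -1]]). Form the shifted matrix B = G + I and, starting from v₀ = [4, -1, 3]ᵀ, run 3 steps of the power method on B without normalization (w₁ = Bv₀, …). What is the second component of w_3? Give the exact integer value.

B = G + I has rows (6, -5, -2); (7, 1, -1); (5, 1, 0)
w1 = Bv₀ = (6·4 + (-5)·(-1) + (-2)·3; 7·4 + 1·(-1) + (-1)·3; 5·4 + 1·(-1) + 0·3) = (23, 24, 19)
w2 = Bw1 = (6·23 + (-5)·24 + (-2)·19; 7·23 + 1·24 + (-1)·19; 5·23 + 1·24 + 0·19) = (-20, 166, 139)
w3 = Bw2 = (-1228, -113, 66)
Requested component of w3: -113

-113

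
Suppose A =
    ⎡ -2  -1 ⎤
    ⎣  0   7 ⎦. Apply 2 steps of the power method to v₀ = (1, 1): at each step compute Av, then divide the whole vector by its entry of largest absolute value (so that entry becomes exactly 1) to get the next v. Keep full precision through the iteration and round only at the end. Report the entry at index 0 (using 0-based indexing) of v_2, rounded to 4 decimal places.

Av0 = (-3.00000, 7.00000); divide by 7.00000 → v1 = (-0.42857, 1.00000)
Av1 = (-0.14286, 7.00000); divide by 7.00000 → v2 = (-0.02041, 1.00000)
Requested entry of v2: -1/49 = -0.0204

-0.0204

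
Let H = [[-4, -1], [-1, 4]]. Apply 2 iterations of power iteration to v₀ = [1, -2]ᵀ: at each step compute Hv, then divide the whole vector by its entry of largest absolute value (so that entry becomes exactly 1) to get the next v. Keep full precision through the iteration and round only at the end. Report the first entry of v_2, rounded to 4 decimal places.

Hv0 = (-2.00000, -9.00000); divide by -9.00000 → v1 = (0.22222, 1.00000)
Hv1 = (-1.88889, 3.77778); divide by 3.77778 → v2 = (-0.50000, 1.00000)
Requested entry of v2: 17/-34 = -0.5000

-0.5000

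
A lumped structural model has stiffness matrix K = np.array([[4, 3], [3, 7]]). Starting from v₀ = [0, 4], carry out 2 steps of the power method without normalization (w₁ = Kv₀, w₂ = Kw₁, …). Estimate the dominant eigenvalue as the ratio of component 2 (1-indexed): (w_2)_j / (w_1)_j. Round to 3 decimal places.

λ ≈ 8.286

w1 = Kv₀ = (12, 28)
w2 = Kw1 = (132, 232)
Ratio at component: 232 / 28 = 8.286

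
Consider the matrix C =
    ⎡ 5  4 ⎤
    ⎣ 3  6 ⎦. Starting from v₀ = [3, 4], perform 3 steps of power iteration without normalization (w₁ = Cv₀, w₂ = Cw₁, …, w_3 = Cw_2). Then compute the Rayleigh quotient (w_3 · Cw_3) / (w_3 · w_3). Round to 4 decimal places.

w1 = Cv₀ = (5·3 + 4·4; 3·3 + 6·4) = (31, 33)
w2 = Cw1 = (5·31 + 4·33; 3·31 + 6·33) = (287, 291)
w3 = Cw2 = (2599, 2607)
Cw3 = (23423, 23439)
w3·Cw3 = 2599·23423 + 2607·23439 = 121981850; w3·w3 = 2599·2599 + 2607·2607 = 13551250
λ ≈ 121981850/13551250 = 9.0015

λ ≈ 9.0015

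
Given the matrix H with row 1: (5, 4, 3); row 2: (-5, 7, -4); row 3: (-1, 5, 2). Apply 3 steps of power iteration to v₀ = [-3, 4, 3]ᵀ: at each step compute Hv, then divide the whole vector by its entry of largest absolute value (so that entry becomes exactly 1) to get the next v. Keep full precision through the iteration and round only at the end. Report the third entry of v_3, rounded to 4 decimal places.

0.1889

Hv0 = (10.00000, 31.00000, 29.00000); divide by 31.00000 → v1 = (0.32258, 1.00000, 0.93548)
Hv1 = (8.41935, 1.64516, 6.54839); divide by 8.41935 → v2 = (1.00000, 0.19540, 0.77778)
Hv2 = (8.11494, -6.74330, 1.53257); divide by 8.11494 → v3 = (1.00000, -0.83097, 0.18886)
Requested entry of v3: 400/2118 = 0.1889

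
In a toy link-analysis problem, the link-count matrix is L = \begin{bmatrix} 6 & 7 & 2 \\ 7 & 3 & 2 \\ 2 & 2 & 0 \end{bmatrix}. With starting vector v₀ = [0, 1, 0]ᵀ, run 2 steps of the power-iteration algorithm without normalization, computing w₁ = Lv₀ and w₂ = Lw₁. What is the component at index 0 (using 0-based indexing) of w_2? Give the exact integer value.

67

w1 = Lv₀ = (6·0 + 7·1 + 2·0; 7·0 + 3·1 + 2·0; 2·0 + 2·1 + 0·0) = (7, 3, 2)
w2 = Lw1 = (6·7 + 7·3 + 2·2; 7·7 + 3·3 + 2·2; 2·7 + 2·3 + 0·2) = (67, 62, 20)
The requested component of w2 is 67.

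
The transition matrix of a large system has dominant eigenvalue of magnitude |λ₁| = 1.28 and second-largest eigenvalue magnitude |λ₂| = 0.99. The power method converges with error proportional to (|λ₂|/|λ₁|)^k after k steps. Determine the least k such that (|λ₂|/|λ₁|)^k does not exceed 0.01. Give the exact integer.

18

|λ₂/λ₁| = 0.99/1.28 = 0.77344
Need k ≥ ln(0.01) / ln(0.77344) = -4.6052 / -0.2569 ≈ 17.925
Smallest integer k satisfying the bound: 18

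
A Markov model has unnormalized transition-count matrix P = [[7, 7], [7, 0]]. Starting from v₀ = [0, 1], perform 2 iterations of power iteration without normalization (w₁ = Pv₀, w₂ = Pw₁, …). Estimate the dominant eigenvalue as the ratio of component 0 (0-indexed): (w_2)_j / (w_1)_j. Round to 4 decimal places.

w1 = Pv₀ = (7·0 + 7·1; 7·0 + 0·1) = (7, 0)
w2 = Pw1 = (7·7 + 7·0; 7·7 + 0·0) = (49, 49)
Ratio at component: 49 / 7 = 7.0000

λ ≈ 7.0000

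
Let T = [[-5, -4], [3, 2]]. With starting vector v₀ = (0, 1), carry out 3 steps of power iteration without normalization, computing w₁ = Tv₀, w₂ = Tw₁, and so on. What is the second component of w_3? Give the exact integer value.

w1 = Tv₀ = (-4, 2)
w2 = Tw1 = (12, -8)
w3 = Tw2 = (-28, 20)
The requested component of w3 is 20.

20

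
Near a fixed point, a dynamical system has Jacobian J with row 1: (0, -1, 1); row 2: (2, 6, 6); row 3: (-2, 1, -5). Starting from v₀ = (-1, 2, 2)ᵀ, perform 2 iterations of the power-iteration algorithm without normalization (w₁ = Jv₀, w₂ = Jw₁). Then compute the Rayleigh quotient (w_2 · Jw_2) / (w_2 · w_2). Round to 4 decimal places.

w1 = Jv₀ = (0, 22, -6)
w2 = Jw1 = (-28, 96, 52)
Jw2 = (-44, 832, -108)
w2·Jw2 = (-28)·(-44) + 96·832 + 52·(-108) = 75488; w2·w2 = (-28)·(-28) + 96·96 + 52·52 = 12704
λ ≈ 75488/12704 = 5.9421

5.9421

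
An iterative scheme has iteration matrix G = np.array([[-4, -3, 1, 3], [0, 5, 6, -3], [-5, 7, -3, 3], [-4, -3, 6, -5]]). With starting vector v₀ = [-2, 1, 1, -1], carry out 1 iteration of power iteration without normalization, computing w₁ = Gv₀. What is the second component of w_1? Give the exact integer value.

w1 = Gv₀ = ((-4)·(-2) + (-3)·1 + 1·1 + 3·(-1); 0·(-2) + 5·1 + 6·1 + (-3)·(-1); (-5)·(-2) + 7·1 + (-3)·1 + 3·(-1); (-4)·(-2) + (-3)·1 + 6·1 + (-5)·(-1)) = (3, 14, 11, 16)
The requested component of w1 is 14.

14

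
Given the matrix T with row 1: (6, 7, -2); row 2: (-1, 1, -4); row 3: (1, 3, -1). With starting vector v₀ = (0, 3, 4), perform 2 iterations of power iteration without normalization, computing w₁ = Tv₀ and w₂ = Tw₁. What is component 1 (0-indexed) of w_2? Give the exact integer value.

w1 = Tv₀ = (6·0 + 7·3 + (-2)·4; (-1)·0 + 1·3 + (-4)·4; 1·0 + 3·3 + (-1)·4) = (13, -13, 5)
w2 = Tw1 = (6·13 + 7·(-13) + (-2)·5; (-1)·13 + 1·(-13) + (-4)·5; 1·13 + 3·(-13) + (-1)·5) = (-23, -46, -31)
The requested component of w2 is -46.

-46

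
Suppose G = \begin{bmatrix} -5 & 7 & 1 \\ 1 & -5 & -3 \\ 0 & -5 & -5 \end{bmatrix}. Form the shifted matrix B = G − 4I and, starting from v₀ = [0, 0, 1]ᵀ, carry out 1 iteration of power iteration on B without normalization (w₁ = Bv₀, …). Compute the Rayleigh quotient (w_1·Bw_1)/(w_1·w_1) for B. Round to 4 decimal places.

μ ≈ -11.7363

B = G − 4I has rows (-9, 7, 1); (1, -9, -3); (0, -5, -9)
w1 = Bv₀ = ((-9)·0 + 7·0 + 1·1; 1·0 + (-9)·0 + (-3)·1; 0·0 + (-5)·0 + (-9)·1) = (1, -3, -9)
Bw1 = (-39, 55, 96)
w1·Bw1 = -1068; w1·w1 = 91; μ ≈ -1068/91 = -11.7363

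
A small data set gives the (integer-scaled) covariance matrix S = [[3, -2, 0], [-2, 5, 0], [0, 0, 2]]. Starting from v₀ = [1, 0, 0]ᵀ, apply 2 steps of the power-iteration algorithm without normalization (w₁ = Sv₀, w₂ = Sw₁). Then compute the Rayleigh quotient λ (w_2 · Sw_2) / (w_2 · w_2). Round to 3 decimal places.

6.162

w1 = Sv₀ = (3, -2, 0)
w2 = Sw1 = (13, -16, 0)
Sw2 = (71, -106, 0)
w2·Sw2 = 13·71 + (-16)·(-106) + 0·0 = 2619; w2·w2 = 13·13 + (-16)·(-16) + 0·0 = 425
λ ≈ 2619/425 = 6.162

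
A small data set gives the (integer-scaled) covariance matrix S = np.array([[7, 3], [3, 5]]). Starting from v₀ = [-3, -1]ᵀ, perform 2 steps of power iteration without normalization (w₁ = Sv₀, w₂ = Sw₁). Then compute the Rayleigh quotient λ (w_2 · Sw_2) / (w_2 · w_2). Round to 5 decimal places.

w1 = Sv₀ = (7·(-3) + 3·(-1); 3·(-3) + 5·(-1)) = (-24, -14)
w2 = Sw1 = (7·(-24) + 3·(-14); 3·(-24) + 5·(-14)) = (-210, -142)
Sw2 = (-1896, -1340)
w2·Sw2 = (-210)·(-1896) + (-142)·(-1340) = 588440; w2·w2 = (-210)·(-210) + (-142)·(-142) = 64264
λ ≈ 588440/64264 = 9.15660

λ ≈ 9.15660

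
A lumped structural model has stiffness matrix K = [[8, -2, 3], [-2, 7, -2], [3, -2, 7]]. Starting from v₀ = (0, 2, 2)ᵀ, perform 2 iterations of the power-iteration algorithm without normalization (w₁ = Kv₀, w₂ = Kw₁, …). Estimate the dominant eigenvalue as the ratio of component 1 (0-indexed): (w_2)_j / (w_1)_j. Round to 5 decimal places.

w1 = Kv₀ = (8·0 + (-2)·2 + 3·2; (-2)·0 + 7·2 + (-2)·2; 3·0 + (-2)·2 + 7·2) = (2, 10, 10)
w2 = Kw1 = (8·2 + (-2)·10 + 3·10; (-2)·2 + 7·10 + (-2)·10; 3·2 + (-2)·10 + 7·10) = (26, 46, 56)
Ratio at component: 46 / 10 = 4.60000

4.60000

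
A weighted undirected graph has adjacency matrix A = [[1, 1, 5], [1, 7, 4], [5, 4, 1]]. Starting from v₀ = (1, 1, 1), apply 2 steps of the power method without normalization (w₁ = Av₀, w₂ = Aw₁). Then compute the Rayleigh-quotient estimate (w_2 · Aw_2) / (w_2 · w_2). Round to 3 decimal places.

10.247

w1 = Av₀ = (1·1 + 1·1 + 5·1; 1·1 + 7·1 + 4·1; 5·1 + 4·1 + 1·1) = (7, 12, 10)
w2 = Aw1 = (1·7 + 1·12 + 5·10; 1·7 + 7·12 + 4·10; 5·7 + 4·12 + 1·10) = (69, 131, 93)
Aw2 = (665, 1358, 962)
w2·Aw2 = 69·665 + 131·1358 + 93·962 = 313249; w2·w2 = 69·69 + 131·131 + 93·93 = 30571
λ ≈ 313249/30571 = 10.247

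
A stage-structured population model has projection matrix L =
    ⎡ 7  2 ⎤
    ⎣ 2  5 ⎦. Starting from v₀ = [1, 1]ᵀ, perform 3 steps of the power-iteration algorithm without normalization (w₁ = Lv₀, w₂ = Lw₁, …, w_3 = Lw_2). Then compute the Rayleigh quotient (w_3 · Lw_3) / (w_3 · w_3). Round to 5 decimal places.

w1 = Lv₀ = (9, 7)
w2 = Lw1 = (77, 53)
w3 = Lw2 = (645, 419)
Lw3 = (5353, 3385)
w3·Lw3 = 645·5353 + 419·3385 = 4871000; w3·w3 = 645·645 + 419·419 = 591586
λ ≈ 4871000/591586 = 8.23380

8.23380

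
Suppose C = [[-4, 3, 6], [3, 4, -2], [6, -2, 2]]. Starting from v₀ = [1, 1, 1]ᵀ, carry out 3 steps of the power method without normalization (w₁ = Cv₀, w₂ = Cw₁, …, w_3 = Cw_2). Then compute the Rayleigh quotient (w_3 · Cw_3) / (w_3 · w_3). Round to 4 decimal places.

w1 = Cv₀ = ((-4)·1 + 3·1 + 6·1; 3·1 + 4·1 + (-2)·1; 6·1 + (-2)·1 + 2·1) = (5, 5, 6)
w2 = Cw1 = ((-4)·5 + 3·5 + 6·6; 3·5 + 4·5 + (-2)·6; 6·5 + (-2)·5 + 2·6) = (31, 23, 32)
w3 = Cw2 = (137, 121, 204)
Cw3 = (1039, 487, 988)
w3·Cw3 = 137·1039 + 121·487 + 204·988 = 402822; w3·w3 = 137·137 + 121·121 + 204·204 = 75026
λ ≈ 402822/75026 = 5.3691

λ ≈ 5.3691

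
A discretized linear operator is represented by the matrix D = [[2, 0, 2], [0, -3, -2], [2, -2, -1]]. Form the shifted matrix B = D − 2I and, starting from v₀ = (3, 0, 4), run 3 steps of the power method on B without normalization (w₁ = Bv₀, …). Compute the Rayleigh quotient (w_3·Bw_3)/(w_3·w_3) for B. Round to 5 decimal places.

-6.41528

B = D − 2I has rows (0, 0, 2); (0, -5, -2); (2, -2, -3)
w1 = Bv₀ = (0·3 + 0·0 + 2·4; 0·3 + (-5)·0 + (-2)·4; 2·3 + (-2)·0 + (-3)·4) = (8, -8, -6)
w2 = Bw1 = (0·8 + 0·(-8) + 2·(-6); 0·8 + (-5)·(-8) + (-2)·(-6); 2·8 + (-2)·(-8) + (-3)·(-6)) = (-12, 52, 50)
w3 = Bw2 = (100, -360, -278)
Bw3 = (-556, 2356, 1754)
w3·Bw3 = -1391372; w3·w3 = 216884; μ ≈ -1391372/216884 = -6.41528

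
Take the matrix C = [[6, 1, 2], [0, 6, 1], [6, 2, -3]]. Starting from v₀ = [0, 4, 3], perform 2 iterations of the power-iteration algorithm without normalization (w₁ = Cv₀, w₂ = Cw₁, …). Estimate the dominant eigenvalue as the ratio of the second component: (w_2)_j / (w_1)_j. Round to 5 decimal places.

λ ≈ 5.96296

w1 = Cv₀ = (6·0 + 1·4 + 2·3; 0·0 + 6·4 + 1·3; 6·0 + 2·4 + (-3)·3) = (10, 27, -1)
w2 = Cw1 = (6·10 + 1·27 + 2·(-1); 0·10 + 6·27 + 1·(-1); 6·10 + 2·27 + (-3)·(-1)) = (85, 161, 117)
Ratio at component: 161 / 27 = 5.96296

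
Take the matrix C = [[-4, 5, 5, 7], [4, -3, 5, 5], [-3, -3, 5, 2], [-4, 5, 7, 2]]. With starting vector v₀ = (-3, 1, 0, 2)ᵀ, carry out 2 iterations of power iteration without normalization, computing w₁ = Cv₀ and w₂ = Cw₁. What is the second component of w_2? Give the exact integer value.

294

w1 = Cv₀ = (31, -5, 10, 21)
w2 = Cw1 = (48, 294, 14, -37)
The requested component of w2 is 294.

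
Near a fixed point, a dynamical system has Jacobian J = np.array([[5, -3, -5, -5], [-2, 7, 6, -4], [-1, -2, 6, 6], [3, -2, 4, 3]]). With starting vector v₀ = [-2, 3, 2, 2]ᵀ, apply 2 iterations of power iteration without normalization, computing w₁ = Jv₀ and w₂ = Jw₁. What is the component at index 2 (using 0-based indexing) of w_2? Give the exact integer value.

113

w1 = Jv₀ = (5·(-2) + (-3)·3 + (-5)·2 + (-5)·2; (-2)·(-2) + 7·3 + 6·2 + (-4)·2; (-1)·(-2) + (-2)·3 + 6·2 + 6·2; 3·(-2) + (-2)·3 + 4·2 + 3·2) = (-39, 29, 20, 2)
w2 = Jw1 = (5·(-39) + (-3)·29 + (-5)·20 + (-5)·2; (-2)·(-39) + 7·29 + 6·20 + (-4)·2; (-1)·(-39) + (-2)·29 + 6·20 + 6·2; 3·(-39) + (-2)·29 + 4·20 + 3·2) = (-392, 393, 113, -89)
The requested component of w2 is 113.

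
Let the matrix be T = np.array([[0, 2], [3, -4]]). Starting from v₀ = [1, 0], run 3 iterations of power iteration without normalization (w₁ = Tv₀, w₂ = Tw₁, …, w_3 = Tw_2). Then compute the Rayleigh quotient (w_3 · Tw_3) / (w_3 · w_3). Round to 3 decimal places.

-5.139

w1 = Tv₀ = (0·1 + 2·0; 3·1 + (-4)·0) = (0, 3)
w2 = Tw1 = (0·0 + 2·3; 3·0 + (-4)·3) = (6, -12)
w3 = Tw2 = (-24, 66)
Tw3 = (132, -336)
w3·Tw3 = (-24)·132 + 66·(-336) = -25344; w3·w3 = (-24)·(-24) + 66·66 = 4932
λ ≈ -25344/4932 = -5.139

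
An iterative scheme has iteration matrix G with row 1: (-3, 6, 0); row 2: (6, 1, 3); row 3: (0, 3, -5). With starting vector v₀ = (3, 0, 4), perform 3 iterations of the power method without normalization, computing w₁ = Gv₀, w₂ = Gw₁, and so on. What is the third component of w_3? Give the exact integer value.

-1202

w1 = Gv₀ = ((-3)·3 + 6·0 + 0·4; 6·3 + 1·0 + 3·4; 0·3 + 3·0 + (-5)·4) = (-9, 30, -20)
w2 = Gw1 = ((-3)·(-9) + 6·30 + 0·(-20); 6·(-9) + 1·30 + 3·(-20); 0·(-9) + 3·30 + (-5)·(-20)) = (207, -84, 190)
w3 = Gw2 = (-1125, 1728, -1202)
The requested component of w3 is -1202.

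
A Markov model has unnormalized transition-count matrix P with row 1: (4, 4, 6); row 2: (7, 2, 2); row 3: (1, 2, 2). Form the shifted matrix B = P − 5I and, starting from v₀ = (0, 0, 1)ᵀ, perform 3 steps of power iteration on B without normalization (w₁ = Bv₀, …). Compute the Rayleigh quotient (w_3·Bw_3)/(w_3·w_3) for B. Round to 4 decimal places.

μ ≈ -6.7986

B = P − 5I has rows (-1, 4, 6); (7, -3, 2); (1, 2, -3)
w1 = Bv₀ = (6, 2, -3)
w2 = Bw1 = (-16, 30, 19)
w3 = Bw2 = (250, -164, -13)
Bw3 = (-984, 2216, -39)
w3·Bw3 = -608917; w3·w3 = 89565; μ ≈ -608917/89565 = -6.7986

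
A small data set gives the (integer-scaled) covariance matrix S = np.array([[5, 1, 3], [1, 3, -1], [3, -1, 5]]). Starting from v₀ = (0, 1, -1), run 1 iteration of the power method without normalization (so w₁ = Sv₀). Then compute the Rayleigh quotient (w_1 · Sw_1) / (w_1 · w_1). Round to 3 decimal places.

w1 = Sv₀ = (5·0 + 1·1 + 3·(-1); 1·0 + 3·1 + (-1)·(-1); 3·0 + (-1)·1 + 5·(-1)) = (-2, 4, -6)
Sw1 = (-24, 16, -40)
w1·Sw1 = (-2)·(-24) + 4·16 + (-6)·(-40) = 352; w1·w1 = (-2)·(-2) + 4·4 + (-6)·(-6) = 56
λ ≈ 352/56 = 6.286

6.286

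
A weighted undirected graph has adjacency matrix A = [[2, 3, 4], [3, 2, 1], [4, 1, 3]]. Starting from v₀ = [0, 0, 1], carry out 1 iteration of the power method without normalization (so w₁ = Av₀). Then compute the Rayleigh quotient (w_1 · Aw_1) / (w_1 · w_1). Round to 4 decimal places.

7.1923

w1 = Av₀ = (2·0 + 3·0 + 4·1; 3·0 + 2·0 + 1·1; 4·0 + 1·0 + 3·1) = (4, 1, 3)
Aw1 = (23, 17, 26)
w1·Aw1 = 4·23 + 1·17 + 3·26 = 187; w1·w1 = 4·4 + 1·1 + 3·3 = 26
λ ≈ 187/26 = 7.1923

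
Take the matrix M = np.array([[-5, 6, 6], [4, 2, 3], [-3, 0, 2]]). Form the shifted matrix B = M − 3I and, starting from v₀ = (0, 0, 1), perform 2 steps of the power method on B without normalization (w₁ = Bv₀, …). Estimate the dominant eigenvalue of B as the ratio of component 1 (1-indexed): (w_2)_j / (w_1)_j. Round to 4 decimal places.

B = M − 3I has rows (-8, 6, 6); (4, -1, 3); (-3, 0, -1)
w1 = Bv₀ = (6, 3, -1)
w2 = Bw1 = (-36, 18, -17)
Ratio: -36/6 = -6.0000

-6.0000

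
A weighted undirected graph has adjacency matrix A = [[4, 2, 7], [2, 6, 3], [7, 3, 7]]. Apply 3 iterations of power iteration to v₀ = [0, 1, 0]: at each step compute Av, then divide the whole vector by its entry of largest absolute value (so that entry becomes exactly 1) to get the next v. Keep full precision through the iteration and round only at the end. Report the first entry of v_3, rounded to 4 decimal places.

0.7863

Av0 = (2.00000, 6.00000, 3.00000); divide by 6.00000 → v1 = (0.33333, 1.00000, 0.50000)
Av1 = (6.83333, 8.16667, 8.83333); divide by 8.83333 → v2 = (0.77358, 0.92453, 1.00000)
Av2 = (11.94340, 10.09434, 15.18868); divide by 15.18868 → v3 = (0.78634, 0.66460, 1.00000)
Requested entry of v3: 633/805 = 0.7863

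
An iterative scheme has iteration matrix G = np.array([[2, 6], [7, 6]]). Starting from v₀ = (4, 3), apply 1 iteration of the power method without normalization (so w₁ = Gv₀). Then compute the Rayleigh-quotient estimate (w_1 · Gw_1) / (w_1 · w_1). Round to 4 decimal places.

w1 = Gv₀ = (2·4 + 6·3; 7·4 + 6·3) = (26, 46)
Gw1 = (328, 458)
w1·Gw1 = 26·328 + 46·458 = 29596; w1·w1 = 26·26 + 46·46 = 2792
λ ≈ 29596/2792 = 10.6003

10.6003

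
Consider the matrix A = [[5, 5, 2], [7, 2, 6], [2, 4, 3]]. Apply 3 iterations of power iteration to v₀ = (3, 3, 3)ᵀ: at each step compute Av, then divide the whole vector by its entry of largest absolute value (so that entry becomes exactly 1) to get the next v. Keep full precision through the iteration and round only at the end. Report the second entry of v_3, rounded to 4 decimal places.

1.0000

Av0 = (36.00000, 45.00000, 27.00000); divide by 45.00000 → v1 = (0.80000, 1.00000, 0.60000)
Av1 = (10.20000, 11.20000, 7.40000); divide by 11.20000 → v2 = (0.91071, 1.00000, 0.66071)
Av2 = (10.87500, 12.33929, 7.80357); divide by 12.33929 → v3 = (0.88133, 1.00000, 0.63242)
Requested entry of v3: 6219/6219 = 1.0000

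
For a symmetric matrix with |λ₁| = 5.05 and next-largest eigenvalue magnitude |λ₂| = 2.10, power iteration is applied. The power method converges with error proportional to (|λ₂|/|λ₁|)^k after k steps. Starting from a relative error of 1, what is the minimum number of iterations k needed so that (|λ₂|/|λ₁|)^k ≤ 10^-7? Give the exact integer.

19

|λ₂/λ₁| = 2.10/5.05 = 0.41584
Need k ≥ ln(10^-7) / ln(0.41584) = -16.1181 / -0.8775 ≈ 18.369
Smallest integer k satisfying the bound: 19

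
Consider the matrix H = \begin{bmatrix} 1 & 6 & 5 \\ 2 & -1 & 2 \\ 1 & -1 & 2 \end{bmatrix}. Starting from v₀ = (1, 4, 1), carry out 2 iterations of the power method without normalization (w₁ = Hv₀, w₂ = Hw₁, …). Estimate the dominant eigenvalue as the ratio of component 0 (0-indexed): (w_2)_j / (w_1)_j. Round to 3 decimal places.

0.833

w1 = Hv₀ = (30, 0, -1)
w2 = Hw1 = (25, 58, 28)
Ratio at component: 25 / 30 = 0.833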